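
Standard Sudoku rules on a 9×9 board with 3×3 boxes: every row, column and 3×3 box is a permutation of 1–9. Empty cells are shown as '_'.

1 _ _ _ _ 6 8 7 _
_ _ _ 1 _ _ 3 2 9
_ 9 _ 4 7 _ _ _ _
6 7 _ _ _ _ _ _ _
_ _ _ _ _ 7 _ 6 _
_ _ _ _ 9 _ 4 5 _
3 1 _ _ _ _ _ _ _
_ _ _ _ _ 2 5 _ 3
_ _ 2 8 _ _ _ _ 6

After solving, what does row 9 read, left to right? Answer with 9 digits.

752834196

R3C8 = 1 (sole candidate).
R3C9 = 5 (sole candidate).
R1C9 = 4 (sole candidate).
R3C7 = 6 (sole candidate).
R1C4 = 9 (hidden single in row 1).
R3C1 = 2 (hidden single in row 3).
R6C1 = 8 (sole candidate).
R1C5 = 2 (hidden single in row 1).
R6C4 = 6 (hidden single in row 6).
R6C9 = 7 (hidden single in row 6).
R8C4 = 7 (sole candidate).
R7C4 = 5 (sole candidate).
R6C2 = 2 (hidden single in row 6).
R8C5 = 1 (hidden single in row 8).
R9C7 = 1: in row 9, 1 can only go here (every other open cell in that row sees a 1).
R9C1 = 7: in row 9, 7 can only go here (every other open cell in that row sees a 7).
R2C3 = 7 (hidden single in row 2).
R2C2 = 6 (hidden single in row 2).
R2C1 = 4 (hidden single in row 2).
R8C1 = 9 (sole candidate).
R5C1 = 5 (sole candidate).
R7C7 = 7 (hidden single in row 7).
R7C9 = 2 (hidden single in row 7).
R8C3 = 6 (hidden single in row 8).
R7C5 = 6 (hidden single in row 7).
R9C2 = 5: in row 9, 5 can only go here (every other open cell in that row sees a 5).
R1C2 = 3 (sole candidate).
R1C3 = 5 (sole candidate).
R3C3 = 8 (sole candidate).
R3C6 = 3 (sole candidate).
R5C2 = 4 (sole candidate).
R6C6 = 1 (sole candidate).
R7C3 = 4 (sole candidate).
R7C6 = 9 (sole candidate).
R7C8 = 8 (sole candidate).
R8C2 = 8 (sole candidate).
R8C8 = 4 (sole candidate).
R9C6 = 4: row 9 has {1,2,5,6,7,8}; col 6 has {1,2,3,6,7,9}; box has {1,2,5,6,7,8,9} → only 4 remains.
R9C8 = 9: row 9 has {1,2,4,5,6,7,8}; col 8 has {1,2,4,5,6,7,8}; box has {1,2,3,4,5,6,7,8} → only 9 remains.
R4C8 = 3 (sole candidate).
R6C3 = 3 (sole candidate).
R9C5 = 3: row 9 has {1,2,4,5,6,7,8,9}; col 5 has {1,2,6,7,9}; box has {1,2,4,5,6,7,8,9} → only 3 remains.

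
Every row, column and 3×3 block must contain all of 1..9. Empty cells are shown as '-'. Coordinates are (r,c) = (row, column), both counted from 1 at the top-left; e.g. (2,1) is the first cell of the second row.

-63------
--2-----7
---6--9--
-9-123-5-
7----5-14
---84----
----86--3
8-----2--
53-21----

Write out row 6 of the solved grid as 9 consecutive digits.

(5,4) = 9: row 5 has {1,4,5,7}; col 4 has {1,2,6,8}; box has {1,2,3,4,5,8} → only 9 remains.
(5,5) = 6: row 5 has {1,4,5,7,9}; col 5 has {1,2,4,8}; box has {1,2,3,4,5,8,9} → only 6 remains.
(6,6) = 7: row 6 has {4,8}; col 6 has {3,5,6}; box has {1,2,3,4,5,6,8,9} → only 7 remains.
(5,3) = 8: row 5 has {1,4,5,6,7,9}; col 3 has {2,3}; box has {7,9} → only 8 remains.
(5,7) = 3: row 5 has {1,4,5,6,7,8,9}; col 7 has {2,9}; box has {1,4,5} → only 3 remains.
(6,7) = 6: row 6 has {4,7,8}; col 7 has {2,3,9}; box has {1,3,4,5} → only 6 remains.
(4,9) = 8: row 4 has {1,2,3,5,9}; col 9 has {3,4,7}; box has {1,3,4,5,6} → only 8 remains.
(5,2) = 2: row 5 has {1,3,4,5,6,7,8,9}; col 2 has {3,6,9}; box has {7,8,9} → only 2 remains.
(4,7) = 7: row 4 has {1,2,3,5,8,9}; col 7 has {2,3,6,9}; box has {1,3,4,5,6,8} → only 7 remains.
(2,8) = 6: in row 2, 6 can only go here (every other open cell in that row sees a 6).
(6,1) = 3: in row 6, 3 can only go here (every other open cell in that row sees a 3).
(7,1) = 2: in row 7, 2 can only go here (every other open cell in that row sees a 2).
(4,1) = 6: in column 1, 6 can only go here (every other open cell in that column sees a 6).
(4,3) = 4: row 4 has {1,2,3,5,6,7,8,9}; col 3 has {2,3,8}; box has {2,3,6,7,8,9} → only 4 remains.
(3,8) = 3: in column 8, 3 can only go here (every other open cell in that column sees a 3).
Singles propagation stalls; (6,2) is still open with candidates {1,5}.
  Try (6,2) = 5: this forces (6,3)=1, (3,3)=5, (3,5)=7; then row 1 has no cell left for 7 — contradiction.
So (6,2) = 1.
(6,3) = 5: row 6 has {1,3,4,6,7,8}; col 3 has {2,3,4,8}; box has {1,2,3,4,6,7,8,9} → only 5 remains.
Singles propagation stalls before every target cell is settled. Branch on (3,3) (candidates {1,7}).
  Try (3,3) = 1: then column 1 has no cell left for 1 — contradiction.
So (3,3) = 7.
(3,5) = 5 (sole candidate).
(9,8) = 7 (hidden single in row 9).
(9,7) = 8 (hidden single in row 9).
(9,6) = 4 (hidden single in row 9).
(8,6) = 9 (sole candidate).
(8,8) = 4 (sole candidate).
(7,8) = 9 (sole candidate).
(8,2) = 7 (sole candidate).
(8,5) = 3 (sole candidate).
(9,9) = 6 (sole candidate).
(2,5) = 9 (sole candidate).
(6,8) = 2: row 6 has {1,3,4,5,6,7,8}; col 8 has {1,3,4,5,6,7,9}; box has {1,3,4,5,6,7,8} → only 2 remains.
(6,9) = 9: row 6 has {1,2,3,4,5,6,7,8}; col 9 has {3,4,6,7,8}; box has {1,2,3,4,5,6,7,8} → only 9 remains.

315847629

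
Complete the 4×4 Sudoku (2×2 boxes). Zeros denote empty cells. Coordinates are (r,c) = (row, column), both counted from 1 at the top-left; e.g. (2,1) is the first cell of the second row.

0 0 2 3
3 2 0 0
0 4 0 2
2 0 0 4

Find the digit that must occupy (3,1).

1

(1,2) = 1: row 1 has {2,3}; col 2 has {2,4}; box has {2,3} → only 1 remains.
(2,4) = 1: row 2 has {2,3}; col 4 has {2,3,4}; box has {2,3} → only 1 remains.
(3,1) = 1: row 3 has {2,4}; col 1 has {2,3}; box has {2,4} → only 1 remains.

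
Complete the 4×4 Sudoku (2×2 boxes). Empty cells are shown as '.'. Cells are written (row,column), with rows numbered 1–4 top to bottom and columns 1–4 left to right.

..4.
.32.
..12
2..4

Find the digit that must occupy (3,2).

(1,1) = 1 (sole candidate).
(1,2) = 2 (sole candidate).
(1,4) = 3 (sole candidate).
(2,1) = 4 (sole candidate).
(2,4) = 1 (sole candidate).
(3,1) = 3 (sole candidate).
(3,2) = 4: row 3 has {1,2,3}; col 2 has {2,3}; box has {2,3} → only 4 remains.

4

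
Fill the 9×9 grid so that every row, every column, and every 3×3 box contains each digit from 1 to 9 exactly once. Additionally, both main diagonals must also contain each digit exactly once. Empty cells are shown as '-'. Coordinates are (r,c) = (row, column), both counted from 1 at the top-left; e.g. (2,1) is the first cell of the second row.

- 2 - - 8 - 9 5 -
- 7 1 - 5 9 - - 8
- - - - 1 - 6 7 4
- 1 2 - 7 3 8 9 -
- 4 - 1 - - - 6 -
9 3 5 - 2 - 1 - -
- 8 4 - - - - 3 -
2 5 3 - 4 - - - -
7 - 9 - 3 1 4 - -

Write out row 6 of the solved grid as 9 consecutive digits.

935826147

(1,3) = 6 (sole candidate).
(1,9) = 1 (sole candidate).
(2,8) = 2 (sole candidate).
(3,2) = 9 (sole candidate).
(3,3) = 8 (sole candidate).
(3,6) = 2 (sole candidate).
(4,1) = 6 (sole candidate).
(4,9) = 5 (sole candidate).
(5,1) = 8 (sole candidate).
(5,3) = 7 (sole candidate).
(5,5) = 9 (sole candidate).
(5,6) = 5 (sole candidate).
(6,4) = 8: row 6 has {1,2,3,5,9}; col 4 has {1}; box has {1,2,3,5,7,9}; anti-diagonal has {1,2,3,4,5,6,7,9} → only 8 remains.
(6,8) = 4: row 6 has {1,2,3,5,8,9}; col 8 has {2,3,5,6,7,9}; box has {1,5,6,8,9} → only 4 remains.
(6,9) = 7: row 6 has {1,2,3,4,5,8,9}; col 9 has {1,4,5,8}; box has {1,4,5,6,8,9} → only 7 remains.
(7,1) = 1 (sole candidate).
(7,5) = 6 (sole candidate).
(7,6) = 7 (sole candidate).
(8,4) = 9 (sole candidate).
(8,6) = 8 (sole candidate).
(8,7) = 7 (sole candidate).
(8,8) = 1 (sole candidate).
(8,9) = 6 (sole candidate).
(9,2) = 6 (sole candidate).
(9,8) = 8 (sole candidate).
(9,9) = 2 (sole candidate).
(1,6) = 4 (sole candidate).
(2,7) = 3 (sole candidate).
(3,4) = 3 (sole candidate).
(4,4) = 4 (sole candidate).
(5,7) = 2 (sole candidate).
(5,9) = 3 (sole candidate).
(6,6) = 6: row 6 has {1,2,3,4,5,7,8,9}; col 6 has {1,2,3,4,5,7,8,9}; box has {1,2,3,4,5,7,8,9}; main diagonal has {1,2,4,7,8,9} → only 6 remains.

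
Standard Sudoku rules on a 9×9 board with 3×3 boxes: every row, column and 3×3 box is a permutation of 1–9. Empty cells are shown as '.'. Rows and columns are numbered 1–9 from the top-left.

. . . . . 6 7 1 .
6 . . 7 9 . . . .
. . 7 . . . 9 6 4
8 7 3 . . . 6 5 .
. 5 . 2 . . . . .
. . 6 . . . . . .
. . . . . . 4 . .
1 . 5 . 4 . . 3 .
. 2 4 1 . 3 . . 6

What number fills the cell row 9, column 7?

row 4, column 5 = 1 (sole candidate).
row 4, column 9 = 2 (hidden single in row 4).
row 5, column 5 = 6 (hidden single in row 5).
row 6, column 1 = 2 (hidden single in row 6).
row 7, column 9 = 1 (hidden single in row 7).
row 9, column 7 = 5: in box 9, 5 can only go here (every other open cell in that box sees a 5).

5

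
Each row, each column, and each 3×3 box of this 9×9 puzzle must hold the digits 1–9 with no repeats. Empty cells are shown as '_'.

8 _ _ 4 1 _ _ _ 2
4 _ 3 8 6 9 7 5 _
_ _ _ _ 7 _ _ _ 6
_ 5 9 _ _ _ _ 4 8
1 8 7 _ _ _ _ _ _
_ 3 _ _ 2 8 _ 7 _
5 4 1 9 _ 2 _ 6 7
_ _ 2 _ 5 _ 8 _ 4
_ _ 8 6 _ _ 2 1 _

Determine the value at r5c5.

r2c9 = 1 (sole candidate).
r3c3 = 5 (sole candidate).
r3c6 = 3 (sole candidate).
r4c5 = 3 (sole candidate).
r5c4 = 5 (sole candidate).
r6c1 = 6 (sole candidate).
r6c3 = 4 (sole candidate).
r6c4 = 1 (sole candidate).
r7c5 = 8 (sole candidate).
r7c7 = 3 (sole candidate).
r8c8 = 9 (sole candidate).
r9c5 = 4 (sole candidate).
r9c6 = 7 (sole candidate).
r9c9 = 5 (sole candidate).
r1c3 = 6 (sole candidate).
r1c6 = 5 (sole candidate).
r1c7 = 9 (sole candidate).
r1c8 = 3 (sole candidate).
r2c2 = 2 (sole candidate).
r3c1 = 9 (sole candidate).
r3c2 = 1 (sole candidate).
r3c4 = 2 (sole candidate).
r3c7 = 4 (sole candidate).
r3c8 = 8 (sole candidate).
r4c1 = 2 (sole candidate).
r4c4 = 7 (sole candidate).
r4c6 = 6 (sole candidate).
r4c7 = 1 (sole candidate).
r5c5 = 9: row 5 has {1,5,7,8}; col 5 has {1,2,3,4,5,6,7,8}; box has {1,2,3,5,6,7,8} → only 9 remains.

9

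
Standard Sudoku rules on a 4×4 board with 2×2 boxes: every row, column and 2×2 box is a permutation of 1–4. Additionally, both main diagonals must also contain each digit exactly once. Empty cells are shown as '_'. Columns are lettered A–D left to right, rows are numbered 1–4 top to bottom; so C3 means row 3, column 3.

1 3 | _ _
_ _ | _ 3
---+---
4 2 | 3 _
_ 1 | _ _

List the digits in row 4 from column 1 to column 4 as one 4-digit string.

D1 = 4 (sole candidate).
A2 = 2 (sole candidate).
B2 = 4 (sole candidate).
C2 = 1 (sole candidate).
D3 = 1 (sole candidate).
A4 = 3: row 4 has {1}; col 1 has {1,2,4}; box has {1,2,4}; anti-diagonal has {1,2,4} → only 3 remains.
D4 = 2: row 4 has {1,3}; col 4 has {1,3,4}; box has {1,3}; main diagonal has {1,3,4} → only 2 remains.
C1 = 2 (sole candidate).
C4 = 4: row 4 has {1,2,3}; col 3 has {1,2,3}; box has {1,2,3} → only 4 remains.

3142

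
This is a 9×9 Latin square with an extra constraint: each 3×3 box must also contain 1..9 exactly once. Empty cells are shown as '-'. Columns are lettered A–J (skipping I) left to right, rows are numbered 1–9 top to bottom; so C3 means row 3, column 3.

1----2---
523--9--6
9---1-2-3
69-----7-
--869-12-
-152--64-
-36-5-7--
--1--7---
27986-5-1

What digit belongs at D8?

B5 = 4: row 5 has {1,2,6,8,9}; col 2 has {1,2,3,7,9}; box has {1,5,6,8,9} → only 4 remains.
J5 = 5: row 5 has {1,2,4,6,8,9}; col 9 has {1,3,6}; box has {1,2,4,6,7} → only 5 remains.
H9 = 3: row 9 has {1,2,5,6,7,8,9}; col 8 has {2,4,7}; box has {1,5,7} → only 3 remains.
C4 = 2: row 4 has {6,7,9}; col 3 has {1,3,5,6,8,9}; box has {1,4,5,6,8,9} → only 2 remains.
J4 = 8: row 4 has {2,6,7,9}; col 9 has {1,3,5,6}; box has {1,2,4,5,6,7} → only 8 remains.
F5 = 3: row 5 has {1,2,4,5,6,8,9}; col 6 has {2,7,9}; box has {2,6,9} → only 3 remains.
F6 = 8: row 6 has {1,2,4,5,6}; col 6 has {2,3,7,9}; box has {2,3,6,9} → only 8 remains.
J6 = 9: row 6 has {1,2,4,5,6,8}; col 9 has {1,3,5,6,8}; box has {1,2,4,5,6,7,8} → only 9 remains.
F9 = 4: row 9 has {1,2,3,5,6,7,8,9}; col 6 has {2,3,7,8,9}; box has {5,6,7,8} → only 4 remains.
E4 = 4: row 4 has {2,6,7,8,9}; col 5 has {1,5,6,9}; box has {2,3,6,8,9} → only 4 remains.
G4 = 3: row 4 has {2,4,6,7,8,9}; col 7 has {1,2,5,6,7}; box has {1,2,4,5,6,7,8,9} → only 3 remains.
A5 = 7: row 5 has {1,2,3,4,5,6,8,9}; col 1 has {1,2,5,6,9}; box has {1,2,4,5,6,8,9} → only 7 remains.
A6 = 3: row 6 has {1,2,4,5,6,8,9}; col 1 has {1,2,5,6,7,9}; box has {1,2,4,5,6,7,8,9} → only 3 remains.
E6 = 7: row 6 has {1,2,3,4,5,6,8,9}; col 5 has {1,4,5,6,9}; box has {2,3,4,6,8,9} → only 7 remains.
F7 = 1: row 7 has {3,5,6,7}; col 6 has {2,3,4,7,8,9}; box has {4,5,6,7,8} → only 1 remains.
E2 = 8: row 2 has {2,3,5,6,9}; col 5 has {1,4,5,6,7,9}; box has {1,2,9} → only 8 remains.
G2 = 4: row 2 has {2,3,5,6,8,9}; col 7 has {1,2,3,5,6,7}; box has {2,3,6} → only 4 remains.
H2 = 1: row 2 has {2,3,4,5,6,8,9}; col 8 has {2,3,4,7}; box has {2,3,4,6} → only 1 remains.
F4 = 5: row 4 has {2,3,4,6,7,8,9}; col 6 has {1,2,3,4,7,8,9}; box has {2,3,4,6,7,8,9} → only 5 remains.
D7 = 9: row 7 has {1,3,5,6,7}; col 4 has {2,6,8}; box has {1,4,5,6,7,8} → only 9 remains.
H7 = 8: row 7 has {1,3,5,6,7,9}; col 8 has {1,2,3,4,7}; box has {1,3,5,7} → only 8 remains.
D8 = 3: row 8 has {1,7}; col 4 has {2,6,8,9}; box has {1,4,5,6,7,8,9} → only 3 remains.

3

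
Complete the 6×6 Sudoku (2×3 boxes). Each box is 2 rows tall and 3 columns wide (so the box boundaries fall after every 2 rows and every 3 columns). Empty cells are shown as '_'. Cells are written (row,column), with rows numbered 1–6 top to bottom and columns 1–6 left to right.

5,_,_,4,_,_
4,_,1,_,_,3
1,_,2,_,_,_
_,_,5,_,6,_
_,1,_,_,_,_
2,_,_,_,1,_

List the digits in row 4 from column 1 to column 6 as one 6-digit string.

(1,5) = 2: row 1 has {4,5}; col 5 has {1,6}; box has {3,4} → only 2 remains.
(2,5) = 5: row 2 has {1,3,4}; col 5 has {1,2,6}; box has {2,3,4} → only 5 remains.
(4,1) = 3: row 4 has {5,6}; col 1 has {1,2,4,5}; box has {1,2,5} → only 3 remains.
(4,2) = 4: row 4 has {3,5,6}; col 2 has {1}; box has {1,2,3,5} → only 4 remains.
(5,1) = 6: row 5 has {1}; col 1 has {1,2,3,4,5}; box has {1,2} → only 6 remains.
(2,4) = 6: row 2 has {1,3,4,5}; col 4 has {4}; box has {2,3,4,5} → only 6 remains.
(3,2) = 6: row 3 has {1,2}; col 2 has {1,4}; box has {1,2,3,4,5} → only 6 remains.
(1,2) = 3: row 1 has {2,4,5}; col 2 has {1,4,6}; box has {1,4,5} → only 3 remains.
(1,3) = 6: row 1 has {2,3,4,5}; col 3 has {1,2,5}; box has {1,3,4,5} → only 6 remains.
(1,6) = 1: row 1 has {2,3,4,5,6}; col 6 has {3}; box has {2,3,4,5,6} → only 1 remains.
(2,2) = 2: row 2 has {1,3,4,5,6}; col 2 has {1,3,4,6}; box has {1,3,4,5,6} → only 2 remains.
(4,6) = 2: row 4 has {3,4,5,6}; col 6 has {1,3}; box has {6} → only 2 remains.
(6,2) = 5: row 6 has {1,2}; col 2 has {1,2,3,4,6}; box has {1,2,6} → only 5 remains.
(6,4) = 3: row 6 has {1,2,5}; col 4 has {4,6}; box has {1} → only 3 remains.
(3,4) = 5: row 3 has {1,2,6}; col 4 has {3,4,6}; box has {2,6} → only 5 remains.
(3,6) = 4: row 3 has {1,2,5,6}; col 6 has {1,2,3}; box has {2,5,6} → only 4 remains.
(4,4) = 1: row 4 has {2,3,4,5,6}; col 4 has {3,4,5,6}; box has {2,4,5,6} → only 1 remains.

345162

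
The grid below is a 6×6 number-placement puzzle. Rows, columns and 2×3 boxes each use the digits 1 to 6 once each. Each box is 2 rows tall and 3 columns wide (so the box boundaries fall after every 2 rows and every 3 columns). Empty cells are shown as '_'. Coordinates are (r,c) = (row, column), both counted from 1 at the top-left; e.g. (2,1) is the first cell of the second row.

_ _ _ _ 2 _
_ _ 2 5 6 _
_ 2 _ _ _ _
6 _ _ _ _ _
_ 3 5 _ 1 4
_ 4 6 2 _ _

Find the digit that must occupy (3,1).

3

(2,2) = 1: row 2 has {2,5,6}; col 2 has {2,3,4}; box has {2} → only 1 remains.
(2,6) = 3: row 2 has {1,2,5,6}; col 6 has {4}; box has {2,5,6} → only 3 remains.
(4,2) = 5: row 4 has {6}; col 2 has {1,2,3,4}; box has {2,6} → only 5 remains.
(5,1) = 2: row 5 has {1,3,4,5}; col 1 has {6}; box has {3,4,5,6} → only 2 remains.
(5,4) = 6: row 5 has {1,2,3,4,5}; col 4 has {2,5}; box has {1,2,4} → only 6 remains.
(6,1) = 1: row 6 has {2,4,6}; col 1 has {2,6}; box has {2,3,4,5,6} → only 1 remains.
(6,6) = 5: row 6 has {1,2,4,6}; col 6 has {3,4}; box has {1,2,4,6} → only 5 remains.
(1,2) = 6: row 1 has {2}; col 2 has {1,2,3,4,5}; box has {1,2} → only 6 remains.
(1,6) = 1: row 1 has {2,6}; col 6 has {3,4,5}; box has {2,3,5,6} → only 1 remains.
(2,1) = 4: row 2 has {1,2,3,5,6}; col 1 has {1,2,6}; box has {1,2,6} → only 4 remains.
(3,1) = 3: row 3 has {2}; col 1 has {1,2,4,6}; box has {2,5,6} → only 3 remains.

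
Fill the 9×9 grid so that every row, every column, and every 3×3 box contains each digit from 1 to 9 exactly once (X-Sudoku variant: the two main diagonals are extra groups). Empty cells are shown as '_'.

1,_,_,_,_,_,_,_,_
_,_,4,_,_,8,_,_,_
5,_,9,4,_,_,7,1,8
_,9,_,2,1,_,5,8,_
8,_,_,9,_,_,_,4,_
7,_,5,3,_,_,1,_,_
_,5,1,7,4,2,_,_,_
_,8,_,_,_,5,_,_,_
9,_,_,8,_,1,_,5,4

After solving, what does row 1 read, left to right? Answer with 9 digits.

178569432

row 6, column 6 = 6: row 6 has {1,3,5,7}; col 6 has {1,2,5,8}; box has {1,2,3,9}; main diagonal has {1,2,4,9} → only 6 remains.
row 8, column 4 = 6: row 8 has {5,8}; col 4 has {2,3,4,7,8,9}; box has {1,2,4,5,7,8} → only 6 remains.
row 9, column 5 = 3: row 9 has {1,4,5,8,9}; col 5 has {1,4}; box has {1,2,4,5,6,7,8} → only 3 remains.
row 1, column 4 = 5: row 1 has {1}; col 4 has {2,3,4,6,7,8,9}; box has {4,8} → only 5 remains.
row 2, column 4 = 1: row 2 has {4,8}; col 4 has {2,3,4,5,6,7,8,9}; box has {4,5,8} → only 1 remains.
row 3, column 6 = 3: row 3 has {1,4,5,7,8,9}; col 6 has {1,2,5,6,8}; box has {1,4,5,8} → only 3 remains.
row 4, column 6 = 4: row 4 has {1,2,5,8,9}; col 6 has {1,2,3,5,6,8}; box has {1,2,3,6,9}; anti-diagonal has {1,3,7,8,9} → only 4 remains.
row 5, column 5 = 5: row 5 has {4,8,9}; col 5 has {1,3,4}; box has {1,2,3,4,6,9}; main diagonal has {1,2,4,6,9}; anti-diagonal has {1,3,4,7,8,9} → only 5 remains.
row 5, column 6 = 7: row 5 has {4,5,8,9}; col 6 has {1,2,3,4,5,6,8}; box has {1,2,3,4,5,6,9} → only 7 remains.
row 6, column 5 = 8: row 6 has {1,3,5,6,7}; col 5 has {1,3,4,5}; box has {1,2,3,4,5,6,7,9} → only 8 remains.
row 8, column 5 = 9: row 8 has {5,6,8}; col 5 has {1,3,4,5,8}; box has {1,2,3,4,5,6,7,8} → only 9 remains.
row 1, column 6 = 9: row 1 has {1,5}; col 6 has {1,2,3,4,5,6,7,8}; box has {1,3,4,5,8} → only 9 remains.
row 1, column 7 = 4: in row 1, 4 can only go here (every other open cell in that row sees a 4).
row 1, column 3 = 8: in row 1, 8 can only go here (every other open cell in that row sees an 8).
row 2, column 9 = 5: in row 2, 5 can only go here (every other open cell in that row sees a 5).
row 2, column 7 = 9: in row 2, 9 can only go here (every other open cell in that row sees a 9).
row 4, column 9 = 7: in row 4, 7 can only go here (every other open cell in that row sees a 7).
row 5, column 2 = 1: in row 5, 1 can only go here (every other open cell in that row sees a 1).
row 6, column 2 = 4: in row 6, 4 can only go here (every other open cell in that row sees a 4).
row 7, column 7 = 8: in row 7, 8 can only go here (every other open cell in that row sees an 8).
row 8, column 9 = 1: in row 8, 1 can only go here (every other open cell in that row sees a 1).
row 8, column 1 = 4: in row 8, 4 can only go here (every other open cell in that row sees a 4).
row 2, column 1 = 2: in column 1, 2 can only go here (every other open cell in that column sees a 2).
row 2, column 8 = 6: row 2 has {1,2,4,5,8,9}; col 8 has {1,4,5,8}; box has {1,4,5,7,8,9}; anti-diagonal has {1,3,4,5,7,8,9} → only 6 remains.
row 3, column 2 = 6: row 3 has {1,3,4,5,7,8,9}; col 2 has {1,4,5,8,9}; box has {1,2,4,5,8,9} → only 6 remains.
row 3, column 5 = 2: row 3 has {1,3,4,5,6,7,8,9}; col 5 has {1,3,4,5,8,9}; box has {1,3,4,5,8,9} → only 2 remains.
row 1, column 9 = 2: row 1 has {1,4,5,8,9}; col 9 has {1,4,5,7,8}; box has {1,4,5,6,7,8,9}; anti-diagonal has {1,3,4,5,6,7,8,9} → only 2 remains.
row 2, column 5 = 7: row 2 has {1,2,4,5,6,8,9}; col 5 has {1,2,3,4,5,8,9}; box has {1,2,3,4,5,8,9} → only 7 remains.
row 6, column 9 = 9: row 6 has {1,3,4,5,6,7,8}; col 9 has {1,2,4,5,7,8}; box has {1,4,5,7,8} → only 9 remains.
row 1, column 5 = 6: row 1 has {1,2,4,5,8,9}; col 5 has {1,2,3,4,5,7,8,9}; box has {1,2,3,4,5,7,8,9} → only 6 remains.
row 1, column 8 = 3: row 1 has {1,2,4,5,6,8,9}; col 8 has {1,4,5,6,8}; box has {1,2,4,5,6,7,8,9} → only 3 remains.
row 2, column 2 = 3: row 2 has {1,2,4,5,6,7,8,9}; col 2 has {1,4,5,6,8,9}; box has {1,2,4,5,6,8,9}; main diagonal has {1,2,4,5,6,8,9} → only 3 remains.
row 6, column 8 = 2: row 6 has {1,3,4,5,6,7,8,9}; col 8 has {1,3,4,5,6,8}; box has {1,4,5,7,8,9} → only 2 remains.
row 7, column 8 = 9: row 7 has {1,2,4,5,7,8}; col 8 has {1,2,3,4,5,6,8}; box has {1,4,5,8} → only 9 remains.
row 8, column 8 = 7: row 8 has {1,4,5,6,8,9}; col 8 has {1,2,3,4,5,6,8,9}; box has {1,4,5,8,9}; main diagonal has {1,2,3,4,5,6,8,9} → only 7 remains.
row 1, column 2 = 7: row 1 has {1,2,3,4,5,6,8,9}; col 2 has {1,3,4,5,6,8,9}; box has {1,2,3,4,5,6,8,9} → only 7 remains.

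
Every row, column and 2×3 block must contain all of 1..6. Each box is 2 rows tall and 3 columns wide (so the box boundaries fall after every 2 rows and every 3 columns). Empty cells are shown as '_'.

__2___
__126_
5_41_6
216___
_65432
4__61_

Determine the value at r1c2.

r2c1 = 3 (sole candidate).
r3c2 = 3 (sole candidate).
r3c5 = 2 (sole candidate).
r5c1 = 1 (sole candidate).
r6c2 = 2 (sole candidate).
r6c3 = 3 (sole candidate).
r6c6 = 5 (sole candidate).
r1c1 = 6 (sole candidate).
r2c6 = 4 (sole candidate).
r4c6 = 3 (sole candidate).
r1c5 = 5 (sole candidate).
r1c6 = 1 (sole candidate).
r2c2 = 5 (sole candidate).
r4c4 = 5 (sole candidate).
r4c5 = 4 (sole candidate).
r1c2 = 4: row 1 has {1,2,5,6}; col 2 has {1,2,3,5,6}; box has {1,2,3,5,6} → only 4 remains.

4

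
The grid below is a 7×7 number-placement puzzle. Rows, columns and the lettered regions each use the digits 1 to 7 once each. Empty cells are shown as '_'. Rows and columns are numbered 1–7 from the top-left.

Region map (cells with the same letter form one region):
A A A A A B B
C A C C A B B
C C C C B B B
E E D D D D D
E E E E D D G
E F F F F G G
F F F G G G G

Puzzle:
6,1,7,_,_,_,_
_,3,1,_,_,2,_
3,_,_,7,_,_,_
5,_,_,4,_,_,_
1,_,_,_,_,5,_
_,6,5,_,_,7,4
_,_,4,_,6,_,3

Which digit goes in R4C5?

2

R1C7 = 5 (sole candidate).
R2C1 = 4 (sole candidate).
R2C5 = 5 (sole candidate).
R5C7 = 2 (sole candidate).
R6C1 = 2 (sole candidate).
R7C1 = 7 (sole candidate).
R7C2 = 2 (sole candidate).
R7C6 = 1 (sole candidate).
R1C4 = 2 (sole candidate).
R1C5 = 4 (sole candidate).
R1C6 = 3 (sole candidate).
R2C4 = 6 (sole candidate).
R2C7 = 7 (sole candidate).
R3C2 = 5 (sole candidate).
R3C3 = 2 (sole candidate).
R3C5 = 1 (sole candidate).
R3C7 = 6 (sole candidate).
R4C2 = 7 (sole candidate).
R4C6 = 6 (sole candidate).
R4C7 = 1 (sole candidate).
R5C2 = 4 (sole candidate).
R5C4 = 3 (sole candidate).
R5C5 = 7 (sole candidate).
R6C4 = 1 (sole candidate).
R6C5 = 3 (sole candidate).
R7C4 = 5 (sole candidate).
R3C6 = 4 (sole candidate).
R4C3 = 3 (sole candidate).
R4C5 = 2: row 4 has {1,3,4,5,6,7}; col 5 has {1,3,4,5,6,7}; region has {1,3,4,5,6,7} → only 2 remains.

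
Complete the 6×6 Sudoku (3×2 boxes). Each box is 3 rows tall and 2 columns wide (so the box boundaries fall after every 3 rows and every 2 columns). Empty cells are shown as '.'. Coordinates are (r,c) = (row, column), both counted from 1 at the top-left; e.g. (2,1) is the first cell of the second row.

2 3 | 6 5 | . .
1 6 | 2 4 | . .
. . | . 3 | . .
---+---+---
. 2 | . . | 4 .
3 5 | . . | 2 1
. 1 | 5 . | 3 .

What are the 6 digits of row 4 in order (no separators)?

(1,5) = 1 (sole candidate).
(1,6) = 4 (sole candidate).
(2,5) = 5 (sole candidate).
(2,6) = 3 (sole candidate).
(3,2) = 4 (sole candidate).
(3,3) = 1 (sole candidate).
(3,5) = 6 (sole candidate).
(3,6) = 2 (sole candidate).
(4,1) = 6: row 4 has {2,4}; col 1 has {1,2,3}; box has {1,2,3,5} → only 6 remains.
(4,3) = 3: row 4 has {2,4,6}; col 3 has {1,2,5,6}; box has {5} → only 3 remains.
(4,4) = 1: row 4 has {2,3,4,6}; col 4 has {3,4,5}; box has {3,5} → only 1 remains.
(4,6) = 5: row 4 has {1,2,3,4,6}; col 6 has {1,2,3,4}; box has {1,2,3,4} → only 5 remains.

623145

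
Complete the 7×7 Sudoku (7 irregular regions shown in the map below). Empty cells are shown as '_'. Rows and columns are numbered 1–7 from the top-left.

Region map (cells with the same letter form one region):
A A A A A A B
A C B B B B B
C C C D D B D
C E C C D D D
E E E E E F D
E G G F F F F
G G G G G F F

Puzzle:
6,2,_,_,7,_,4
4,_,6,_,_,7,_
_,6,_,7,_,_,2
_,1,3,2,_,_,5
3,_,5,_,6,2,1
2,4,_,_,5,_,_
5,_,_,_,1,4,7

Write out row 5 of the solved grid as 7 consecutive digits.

row 1, column 3 = 1 (sole candidate).
row 2, column 2 = 5 (sole candidate).
row 2, column 7 = 3 (sole candidate).
row 3, column 1 = 1 (sole candidate).
row 3, column 3 = 4 (sole candidate).
row 3, column 5 = 3 (sole candidate).
row 3, column 6 = 5 (sole candidate).
row 4, column 1 = 7 (sole candidate).
row 4, column 5 = 4 (sole candidate).
row 4, column 6 = 6 (sole candidate).
row 5, column 2 = 7: row 5 has {1,2,3,5,6}; col 2 has {1,2,4,5,6}; region has {1,2,3,5,6} → only 7 remains.
row 5, column 4 = 4: row 5 has {1,2,3,5,6,7}; col 4 has {2,7}; region has {1,2,3,5,6,7} → only 4 remains.

3754621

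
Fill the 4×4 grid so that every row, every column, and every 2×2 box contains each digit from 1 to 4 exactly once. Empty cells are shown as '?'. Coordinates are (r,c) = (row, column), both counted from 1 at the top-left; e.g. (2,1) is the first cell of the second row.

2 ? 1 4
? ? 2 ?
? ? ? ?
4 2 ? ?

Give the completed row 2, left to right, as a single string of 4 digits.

(1,2) = 3: row 1 has {1,2,4}; col 2 has {2}; box has {2} → only 3 remains.
(2,1) = 1: row 2 has {2}; col 1 has {2,4}; box has {2,3} → only 1 remains.
(2,2) = 4: row 2 has {1,2}; col 2 has {2,3}; box has {1,2,3} → only 4 remains.
(2,4) = 3: row 2 has {1,2,4}; col 4 has {4}; box has {1,2,4} → only 3 remains.

1423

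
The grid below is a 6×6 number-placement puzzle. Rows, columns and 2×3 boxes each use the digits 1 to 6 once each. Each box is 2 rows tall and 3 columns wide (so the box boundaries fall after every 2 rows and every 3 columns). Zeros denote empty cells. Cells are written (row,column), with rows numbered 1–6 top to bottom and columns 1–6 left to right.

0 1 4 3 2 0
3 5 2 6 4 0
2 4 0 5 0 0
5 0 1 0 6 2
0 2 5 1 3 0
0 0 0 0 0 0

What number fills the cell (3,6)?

3

(1,1) = 6 (sole candidate).
(1,6) = 5 (sole candidate).
(2,6) = 1 (sole candidate).
(3,5) = 1 (sole candidate).
(3,6) = 3: row 3 has {1,2,4,5}; col 6 has {1,2,5}; box has {1,2,5,6} → only 3 remains.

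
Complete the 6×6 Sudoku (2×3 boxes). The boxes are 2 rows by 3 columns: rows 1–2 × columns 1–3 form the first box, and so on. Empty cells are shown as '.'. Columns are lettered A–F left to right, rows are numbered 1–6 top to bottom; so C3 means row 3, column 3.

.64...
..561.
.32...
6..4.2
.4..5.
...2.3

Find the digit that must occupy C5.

F1 = 5 (sole candidate).
B2 = 2 (sole candidate).
F2 = 4 (sole candidate).
E3 = 6 (sole candidate).
F3 = 1 (sole candidate).
C4 = 1 (sole candidate).
E4 = 3 (sole candidate).
D5 = 1 (sole candidate).
F5 = 6 (sole candidate).
C6 = 6 (sole candidate).
E6 = 4 (sole candidate).
D1 = 3 (sole candidate).
E1 = 2 (sole candidate).
A2 = 3 (sole candidate).
D3 = 5 (sole candidate).
B4 = 5 (sole candidate).
A5 = 2 (sole candidate).
C5 = 3: row 5 has {1,2,4,5,6}; col 3 has {1,2,4,5,6}; box has {2,4,6} → only 3 remains.

3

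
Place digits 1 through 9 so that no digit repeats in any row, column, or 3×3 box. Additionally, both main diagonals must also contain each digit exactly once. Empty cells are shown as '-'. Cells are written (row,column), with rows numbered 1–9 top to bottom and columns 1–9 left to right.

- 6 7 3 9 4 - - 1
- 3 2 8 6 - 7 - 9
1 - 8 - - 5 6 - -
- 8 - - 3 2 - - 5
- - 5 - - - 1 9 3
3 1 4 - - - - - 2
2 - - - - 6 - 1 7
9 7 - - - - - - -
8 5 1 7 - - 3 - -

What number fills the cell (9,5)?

(1,1) = 5: row 1 has {1,3,4,6,7,9}; col 1 has {1,2,3,8,9}; box has {1,2,3,6,7,8}; main diagonal has {3,8} → only 5 remains.
(2,1) = 4: row 2 has {2,3,6,7,8,9}; col 1 has {1,2,3,5,8,9}; box has {1,2,3,5,6,7,8} → only 4 remains.
(2,6) = 1: row 2 has {2,3,4,6,7,8,9}; col 6 has {2,4,5,6}; box has {3,4,5,6,8,9} → only 1 remains.
(2,8) = 5: row 2 has {1,2,3,4,6,7,8,9}; col 8 has {1,9}; box has {1,6,7,9}; anti-diagonal has {1,2,6,7,8} → only 5 remains.
(3,2) = 9: row 3 has {1,5,6,8}; col 2 has {1,3,5,6,7,8}; box has {1,2,3,4,5,6,7,8} → only 9 remains.
(3,4) = 2: row 3 has {1,5,6,8,9}; col 4 has {3,7,8}; box has {1,3,4,5,6,8,9} → only 2 remains.
(3,5) = 7: row 3 has {1,2,5,6,8,9}; col 5 has {3,6,9}; box has {1,2,3,4,5,6,8,9} → only 7 remains.
(3,9) = 4: row 3 has {1,2,5,6,7,8,9}; col 9 has {1,2,3,5,7,9}; box has {1,5,6,7,9} → only 4 remains.
(4,7) = 4: row 4 has {2,3,5,8}; col 7 has {1,3,6,7}; box has {1,2,3,5,9} → only 4 remains.
(5,2) = 2: row 5 has {1,3,5,9}; col 2 has {1,3,5,6,7,8,9}; box has {1,3,4,5,8} → only 2 remains.
(5,5) = 4: row 5 has {1,2,3,5,9}; col 5 has {3,6,7,9}; box has {2,3}; main diagonal has {3,5,8}; anti-diagonal has {1,2,5,6,7,8} → only 4 remains.
(6,4) = 9: row 6 has {1,2,3,4}; col 4 has {2,3,7,8}; box has {2,3,4}; anti-diagonal has {1,2,4,5,6,7,8} → only 9 remains.
(6,6) = 7: row 6 has {1,2,3,4,9}; col 6 has {1,2,4,5,6}; box has {2,3,4,9}; main diagonal has {3,4,5,8} → only 7 remains.
(6,7) = 8: row 6 has {1,2,3,4,7,9}; col 7 has {1,3,4,6,7}; box has {1,2,3,4,5,9} → only 8 remains.
(6,8) = 6: row 6 has {1,2,3,4,7,8,9}; col 8 has {1,5,9}; box has {1,2,3,4,5,8,9} → only 6 remains.
(7,2) = 4: row 7 has {1,2,6,7}; col 2 has {1,2,3,5,6,7,8,9}; box has {1,2,5,7,8,9} → only 4 remains.
(7,3) = 3: row 7 has {1,2,4,6,7}; col 3 has {1,2,4,5,7,8}; box has {1,2,4,5,7,8,9}; anti-diagonal has {1,2,4,5,6,7,8,9} → only 3 remains.
(7,4) = 5: row 7 has {1,2,3,4,6,7}; col 4 has {2,3,7,8,9}; box has {6,7} → only 5 remains.
(7,5) = 8: row 7 has {1,2,3,4,5,6,7}; col 5 has {3,4,6,7,9}; box has {5,6,7} → only 8 remains.
(7,7) = 9: row 7 has {1,2,3,4,5,6,7,8}; col 7 has {1,3,4,6,7,8}; box has {1,3,7}; main diagonal has {3,4,5,7,8} → only 9 remains.
(8,3) = 6: row 8 has {7,9}; col 3 has {1,2,3,4,5,7,8}; box has {1,2,3,4,5,7,8,9} → only 6 remains.
(8,6) = 3: row 8 has {6,7,9}; col 6 has {1,2,4,5,6,7}; box has {5,6,7,8} → only 3 remains.
(8,8) = 2: row 8 has {3,6,7,9}; col 8 has {1,5,6,9}; box has {1,3,7,9}; main diagonal has {3,4,5,7,8,9} → only 2 remains.
(8,9) = 8: row 8 has {2,3,6,7,9}; col 9 has {1,2,3,4,5,7,9}; box has {1,2,3,7,9} → only 8 remains.
(9,5) = 2: row 9 has {1,3,5,7,8}; col 5 has {3,4,6,7,8,9}; box has {3,5,6,7,8} → only 2 remains.

2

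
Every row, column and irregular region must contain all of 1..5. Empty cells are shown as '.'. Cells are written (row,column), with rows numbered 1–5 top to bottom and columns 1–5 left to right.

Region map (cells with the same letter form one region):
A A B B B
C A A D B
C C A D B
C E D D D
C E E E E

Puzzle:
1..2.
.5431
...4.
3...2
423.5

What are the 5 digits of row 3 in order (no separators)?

51243

(1,2) = 3: row 1 has {1,2}; col 2 has {2,5}; region has {1,4,5} → only 3 remains.
(1,3) = 5: row 1 has {1,2,3}; col 3 has {3,4}; region has {1,2} → only 5 remains.
(1,5) = 4: row 1 has {1,2,3,5}; col 5 has {1,2,5}; region has {1,2,5} → only 4 remains.
(2,1) = 2: row 2 has {1,3,4,5}; col 1 has {1,3,4}; region has {3,4} → only 2 remains.
(3,1) = 5: row 3 has {4}; col 1 has {1,2,3,4}; region has {2,3,4} → only 5 remains.
(3,2) = 1: row 3 has {4,5}; col 2 has {2,3,5}; region has {2,3,4,5} → only 1 remains.
(3,3) = 2: row 3 has {1,4,5}; col 3 has {3,4,5}; region has {1,3,4,5} → only 2 remains.
(3,5) = 3: row 3 has {1,2,4,5}; col 5 has {1,2,4,5}; region has {1,2,4,5} → only 3 remains.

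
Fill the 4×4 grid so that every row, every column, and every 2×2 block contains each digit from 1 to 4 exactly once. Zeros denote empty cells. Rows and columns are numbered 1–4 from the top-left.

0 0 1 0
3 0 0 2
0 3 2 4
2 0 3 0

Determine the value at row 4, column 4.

row 1, column 1 = 4: row 1 has {1}; col 1 has {2,3}; box has {3} → only 4 remains.
row 1, column 2 = 2: row 1 has {1,4}; col 2 has {3}; box has {3,4} → only 2 remains.
row 1, column 4 = 3: row 1 has {1,2,4}; col 4 has {2,4}; box has {1,2} → only 3 remains.
row 2, column 2 = 1: row 2 has {2,3}; col 2 has {2,3}; box has {2,3,4} → only 1 remains.
row 2, column 3 = 4: row 2 has {1,2,3}; col 3 has {1,2,3}; box has {1,2,3} → only 4 remains.
row 3, column 1 = 1: row 3 has {2,3,4}; col 1 has {2,3,4}; box has {2,3} → only 1 remains.
row 4, column 2 = 4: row 4 has {2,3}; col 2 has {1,2,3}; box has {1,2,3} → only 4 remains.
row 4, column 4 = 1: row 4 has {2,3,4}; col 4 has {2,3,4}; box has {2,3,4} → only 1 remains.

1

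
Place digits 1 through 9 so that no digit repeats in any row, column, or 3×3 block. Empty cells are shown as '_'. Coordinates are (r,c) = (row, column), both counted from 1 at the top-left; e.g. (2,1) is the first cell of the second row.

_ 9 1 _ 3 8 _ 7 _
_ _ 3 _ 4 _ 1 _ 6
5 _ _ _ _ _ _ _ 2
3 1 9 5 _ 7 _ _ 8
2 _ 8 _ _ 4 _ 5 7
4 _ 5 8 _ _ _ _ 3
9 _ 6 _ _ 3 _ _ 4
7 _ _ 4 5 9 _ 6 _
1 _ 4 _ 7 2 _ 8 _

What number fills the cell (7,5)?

(1,1) = 6 (sole candidate).
(1,4) = 2 (sole candidate).
(1,9) = 5 (sole candidate).
(2,1) = 8 (sole candidate).
(2,6) = 5 (sole candidate).
(2,8) = 9 (sole candidate).
(3,3) = 7 (sole candidate).
(5,2) = 6 (sole candidate).
(5,7) = 9 (sole candidate).
(6,2) = 7 (sole candidate).
(7,4) = 1 (sole candidate).
(7,5) = 8: row 7 has {1,3,4,6,9}; col 5 has {3,4,5,7}; box has {1,2,3,4,5,7,9} → only 8 remains.

8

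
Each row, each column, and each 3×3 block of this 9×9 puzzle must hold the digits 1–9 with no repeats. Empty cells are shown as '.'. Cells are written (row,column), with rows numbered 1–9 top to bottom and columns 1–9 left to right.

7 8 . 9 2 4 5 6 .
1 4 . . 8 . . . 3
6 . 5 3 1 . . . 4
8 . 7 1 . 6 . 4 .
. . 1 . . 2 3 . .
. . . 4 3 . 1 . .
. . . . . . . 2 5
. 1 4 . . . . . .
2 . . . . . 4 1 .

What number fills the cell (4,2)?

3

(1,3) = 3: row 1 has {2,4,5,6,7,8,9}; col 3 has {1,4,5,7}; box has {1,4,5,6,7,8} → only 3 remains.
(1,9) = 1: row 1 has {2,3,4,5,6,7,8,9}; col 9 has {3,4,5}; box has {3,4,5,6} → only 1 remains.
(3,6) = 7: row 3 has {1,3,4,5,6}; col 6 has {2,4,6}; box has {1,2,3,4,8,9} → only 7 remains.
(2,6) = 5: row 2 has {1,3,4,8}; col 6 has {2,4,6,7}; box has {1,2,3,4,7,8,9} → only 5 remains.
(2,4) = 6: row 2 has {1,3,4,5,8}; col 4 has {1,3,4,9}; box has {1,2,3,4,5,7,8,9} → only 6 remains.
(4,2) = 3: in row 4, 3 can only go here (every other open cell in that row sees a 3).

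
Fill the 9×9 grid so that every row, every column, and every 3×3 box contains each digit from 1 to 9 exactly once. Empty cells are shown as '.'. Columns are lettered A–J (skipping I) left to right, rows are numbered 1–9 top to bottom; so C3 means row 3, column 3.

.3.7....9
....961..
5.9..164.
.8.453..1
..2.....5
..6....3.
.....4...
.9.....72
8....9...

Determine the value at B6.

C4 = 7: row 4 has {1,3,4,5,8}; col 3 has {2,6,9}; box has {2,6,8} → only 7 remains.
A4 = 9: row 4 has {1,3,4,5,7,8}; col 1 has {5,8}; box has {2,6,7,8} → only 9 remains.
G4 = 2: row 4 has {1,3,4,5,7,8,9}; col 7 has {1,6}; box has {1,3,5} → only 2 remains.
H4 = 6: row 4 has {1,2,3,4,5,7,8,9}; col 8 has {3,4,7}; box has {1,2,3,5} → only 6 remains.
A1 = 6: in row 1, 6 can only go here (every other open cell in that row sees a 6).
C1 = 1: in row 1, 1 can only go here (every other open cell in that row sees a 1).
E1 = 4: in row 1, 4 can only go here (every other open cell in that row sees a 4).
A5 = 3: in row 5, 3 can only go here (every other open cell in that row sees a 3).
B6 = 5: in row 6, 5 can only go here (every other open cell in that row sees a 5).

5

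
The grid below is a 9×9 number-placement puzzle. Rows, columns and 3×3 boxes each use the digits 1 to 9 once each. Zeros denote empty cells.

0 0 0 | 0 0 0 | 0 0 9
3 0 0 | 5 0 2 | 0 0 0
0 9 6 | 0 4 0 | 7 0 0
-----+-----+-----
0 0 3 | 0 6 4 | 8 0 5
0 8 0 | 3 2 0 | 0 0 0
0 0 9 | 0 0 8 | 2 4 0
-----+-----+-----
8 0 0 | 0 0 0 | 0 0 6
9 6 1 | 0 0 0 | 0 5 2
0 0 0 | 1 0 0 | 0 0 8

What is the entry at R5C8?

R3C4 = 8: row 3 has {4,6,7,9}; col 4 has {1,3,5}; box has {2,4,5} → only 8 remains.
R6C4 = 7: row 6 has {2,4,8,9}; col 4 has {1,3,5,8}; box has {2,3,4,6,8} → only 7 remains.
R8C4 = 4: row 8 has {1,2,5,6,9}; col 4 has {1,3,5,7,8}; box has {1} → only 4 remains.
R8C7 = 3: row 8 has {1,2,4,5,6,9}; col 7 has {2,7,8}; box has {2,5,6,8} → only 3 remains.
R1C4 = 6: row 1 has {9}; col 4 has {1,3,4,5,7,8}; box has {2,4,5,8} → only 6 remains.
R4C4 = 9: row 4 has {3,4,5,6,8}; col 4 has {1,3,4,5,6,7,8}; box has {2,3,4,6,7,8} → only 9 remains.
R7C4 = 2: row 7 has {6,8}; col 4 has {1,3,4,5,6,7,8,9}; box has {1,4} → only 2 remains.
R8C6 = 7: row 8 has {1,2,3,4,5,6,9}; col 6 has {2,4,8}; box has {1,2,4} → only 7 remains.
R8C5 = 8: row 8 has {1,2,3,4,5,6,7,9}; col 5 has {2,4,6}; box has {1,2,4,7} → only 8 remains.
R2C5 = 9: in row 2, 9 can only go here (every other open cell in that row sees a 9).
R3C1 = 5: in row 3, 5 can only go here (every other open cell in that row sees a 5).
R1C7 = 5: in row 1, 5 can only go here (every other open cell in that row sees a 5).
R3C8 = 2: in row 3, 2 can only go here (every other open cell in that row sees a 2).
R6C9 = 3: in row 6, 3 can only go here (every other open cell in that row sees a 3).
R6C1 = 6: in row 6, 6 can only go here (every other open cell in that row sees a 6).
R3C9 = 1: row 3 has {2,4,5,6,7,8,9}; col 9 has {2,3,5,6,8,9}; box has {2,5,7,9} → only 1 remains.
R5C9 = 7: row 5 has {2,3,8}; col 9 has {1,2,3,5,6,8,9}; box has {2,3,4,5,8} → only 7 remains.
R2C9 = 4: row 2 has {2,3,5,9}; col 9 has {1,2,3,5,6,7,8,9}; box has {1,2,5,7,9} → only 4 remains.
R3C6 = 3: row 3 has {1,2,4,5,6,7,8,9}; col 6 has {2,4,7,8}; box has {2,4,5,6,8,9} → only 3 remains.
R4C8 = 1: row 4 has {3,4,5,6,8,9}; col 8 has {2,4,5}; box has {2,3,4,5,7,8} → only 1 remains.
R1C6 = 1: row 1 has {5,6,9}; col 6 has {2,3,4,7,8}; box has {2,3,4,5,6,8,9} → only 1 remains.
R2C7 = 6: row 2 has {2,3,4,5,9}; col 7 has {2,3,5,7,8}; box has {1,2,4,5,7,9} → only 6 remains.
R2C8 = 8: row 2 has {2,3,4,5,6,9}; col 8 has {1,2,4,5}; box has {1,2,4,5,6,7,9} → only 8 remains.
R5C6 = 5: row 5 has {2,3,7,8}; col 6 has {1,2,3,4,7,8}; box has {2,3,4,6,7,8,9} → only 5 remains.
R5C7 = 9: row 5 has {2,3,5,7,8}; col 7 has {2,3,5,6,7,8}; box has {1,2,3,4,5,7,8} → only 9 remains.
R5C8 = 6: row 5 has {2,3,5,7,8,9}; col 8 has {1,2,4,5,8}; box has {1,2,3,4,5,7,8,9} → only 6 remains.

6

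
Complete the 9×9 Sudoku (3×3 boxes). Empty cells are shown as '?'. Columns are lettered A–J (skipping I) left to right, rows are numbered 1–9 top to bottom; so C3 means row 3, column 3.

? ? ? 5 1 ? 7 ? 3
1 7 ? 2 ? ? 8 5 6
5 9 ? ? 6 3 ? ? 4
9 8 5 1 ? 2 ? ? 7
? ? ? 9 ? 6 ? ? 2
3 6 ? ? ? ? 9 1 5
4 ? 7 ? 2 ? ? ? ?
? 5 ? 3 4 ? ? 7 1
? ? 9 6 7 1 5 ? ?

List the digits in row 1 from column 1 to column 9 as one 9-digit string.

624518793

E2 = 9 (sole candidate).
F2 = 4 (sole candidate).
H3 = 2 (sole candidate).
E4 = 3 (sole candidate).
A5 = 7 (sole candidate).
E6 = 8 (sole candidate).
F6 = 7 (sole candidate).
D7 = 8 (sole candidate).
J7 = 9 (sole candidate).
F8 = 9 (sole candidate).
J9 = 8 (sole candidate).
F1 = 8: row 1 has {1,3,5,7}; col 6 has {1,2,3,4,6,7,9}; box has {1,2,3,4,5,6,9} → only 8 remains.
H1 = 9: row 1 has {1,3,5,7,8}; col 8 has {1,2,5,7}; box has {2,3,4,5,6,7,8} → only 9 remains.
C2 = 3 (sole candidate).
C3 = 8 (sole candidate).
D3 = 7 (sole candidate).
G3 = 1 (sole candidate).
E5 = 5 (sole candidate).
D6 = 4 (sole candidate).
F7 = 5 (sole candidate).
A9 = 2 (sole candidate).
B9 = 3 (sole candidate).
H9 = 4 (sole candidate).
A1 = 6: row 1 has {1,3,5,7,8,9}; col 1 has {1,2,3,4,5,7,9}; box has {1,3,5,7,8,9} → only 6 remains.
H4 = 6 (sole candidate).
C6 = 2 (sole candidate).
B7 = 1 (sole candidate).
H7 = 3 (sole candidate).
A8 = 8 (sole candidate).
C8 = 6 (sole candidate).
G8 = 2 (sole candidate).
C1 = 4: row 1 has {1,3,5,6,7,8,9}; col 3 has {2,3,5,6,7,8,9}; box has {1,3,5,6,7,8,9} → only 4 remains.
G4 = 4 (sole candidate).
B5 = 4 (sole candidate).
C5 = 1 (sole candidate).
G5 = 3 (sole candidate).
H5 = 8 (sole candidate).
G7 = 6 (sole candidate).
B1 = 2: row 1 has {1,3,4,5,6,7,8,9}; col 2 has {1,3,4,5,6,7,8,9}; box has {1,3,4,5,6,7,8,9} → only 2 remains.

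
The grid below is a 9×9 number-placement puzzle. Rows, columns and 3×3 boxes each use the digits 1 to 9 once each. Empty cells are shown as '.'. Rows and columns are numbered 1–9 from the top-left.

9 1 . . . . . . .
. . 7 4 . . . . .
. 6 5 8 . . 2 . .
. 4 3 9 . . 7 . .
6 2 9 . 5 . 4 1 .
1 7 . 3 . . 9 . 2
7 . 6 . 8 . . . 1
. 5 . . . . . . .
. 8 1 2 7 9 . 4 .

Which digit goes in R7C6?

4

R2C2 = 3: row 2 has {4,7}; col 2 has {1,2,4,5,6,7,8}; box has {1,5,6,7,9} → only 3 remains.
R3C1 = 4: row 3 has {2,5,6,8}; col 1 has {1,6,7,9}; box has {1,3,5,6,7,9} → only 4 remains.
R5C4 = 7: row 5 has {1,2,4,5,6,9}; col 4 has {2,3,4,8,9}; box has {3,5,9} → only 7 remains.
R5C6 = 8: row 5 has {1,2,4,5,6,7,9}; col 6 has {9}; box has {3,5,7,9} → only 8 remains.
R5C9 = 3: row 5 has {1,2,4,5,6,7,8,9}; col 9 has {1,2}; box has {1,2,4,7,9} → only 3 remains.
R6C3 = 8: row 6 has {1,2,3,7,9}; col 3 has {1,3,5,6,7,9}; box has {1,2,3,4,6,7,9} → only 8 remains.
R7C2 = 9: row 7 has {1,6,7,8}; col 2 has {1,2,3,4,5,6,7,8}; box has {1,5,6,7,8} → only 9 remains.
R7C4 = 5: row 7 has {1,6,7,8,9}; col 4 has {2,3,4,7,8,9}; box has {2,7,8,9} → only 5 remains.
R7C7 = 3: row 7 has {1,5,6,7,8,9}; col 7 has {2,4,7,9}; box has {1,4} → only 3 remains.
R7C8 = 2: row 7 has {1,3,5,6,7,8,9}; col 8 has {1,4}; box has {1,3,4} → only 2 remains.
R9C1 = 3: row 9 has {1,2,4,7,8,9}; col 1 has {1,4,6,7,9}; box has {1,5,6,7,8,9} → only 3 remains.
R1C3 = 2: row 1 has {1,9}; col 3 has {1,3,5,6,7,8,9}; box has {1,3,4,5,6,7,9} → only 2 remains.
R1C4 = 6: row 1 has {1,2,9}; col 4 has {2,3,4,5,7,8,9}; box has {4,8} → only 6 remains.
R1C5 = 3: row 1 has {1,2,6,9}; col 5 has {5,7,8}; box has {4,6,8} → only 3 remains.
R2C1 = 8: row 2 has {3,4,7}; col 1 has {1,3,4,6,7,9}; box has {1,2,3,4,5,6,7,9} → only 8 remains.
R4C1 = 5: row 4 has {3,4,7,9}; col 1 has {1,3,4,6,7,8,9}; box has {1,2,3,4,6,7,8,9} → only 5 remains.
R7C6 = 4: row 7 has {1,2,3,5,6,7,8,9}; col 6 has {8,9}; box has {2,5,7,8,9} → only 4 remains.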